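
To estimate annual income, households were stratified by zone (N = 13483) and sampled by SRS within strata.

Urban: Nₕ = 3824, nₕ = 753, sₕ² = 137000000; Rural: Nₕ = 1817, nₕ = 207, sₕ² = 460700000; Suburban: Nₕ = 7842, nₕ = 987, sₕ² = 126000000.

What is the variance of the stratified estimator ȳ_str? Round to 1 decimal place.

85317.1

Var(ȳ_str) = Σₕ Wₕ²(1 − fₕ)sₕ²/nₕ with Wₕ = Nₕ/N, N = 13483.
Urban: Wₕ = 0.28361641; term = 0.28361641²·(1 − 0.19691423)·137000000/753 = 11753.04.
Rural: Wₕ = 0.13476229; term = 0.13476229²·(1 − 0.11392405)·460700000/207 = 35814.229.
Suburban: Wₕ = 0.58162130; term = 0.58162130²·(1 − 0.12586075)·126000000/987 = 37749.797.
Sum = 85317.066.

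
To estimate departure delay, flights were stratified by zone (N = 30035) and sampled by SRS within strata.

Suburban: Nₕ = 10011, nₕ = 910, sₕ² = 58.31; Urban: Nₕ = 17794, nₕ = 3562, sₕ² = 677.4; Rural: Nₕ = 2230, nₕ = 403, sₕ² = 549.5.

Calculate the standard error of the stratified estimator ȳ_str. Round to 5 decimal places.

0.25694

Var(ȳ_str) = Σₕ Wₕ²(1 − fₕ)sₕ²/nₕ with Wₕ = Nₕ/N, N = 30035.
Suburban: Wₕ = 0.33331114; term = 0.33331114²·(1 − 0.09090001)·58.31/910 = 0.0064716192.
Urban: Wₕ = 0.59244215; term = 0.59244215²·(1 − 0.20017984)·677.4/3562 = 0.053387001.
Rural: Wₕ = 0.07424671; term = 0.07424671²·(1 − 0.18071749)·549.5/403 = 0.0061581574.
Sum = 0.066016778.
SE = √(0.066016778) = 0.25694.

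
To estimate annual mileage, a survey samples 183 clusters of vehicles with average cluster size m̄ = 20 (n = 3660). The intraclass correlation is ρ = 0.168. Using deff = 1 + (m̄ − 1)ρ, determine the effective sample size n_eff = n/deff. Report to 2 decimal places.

deff = 1 + (20 − 1)·0.168 = 1 + 3.192 = 4.192.
n_eff = 3660 / 4.192 = 873.09.

873.09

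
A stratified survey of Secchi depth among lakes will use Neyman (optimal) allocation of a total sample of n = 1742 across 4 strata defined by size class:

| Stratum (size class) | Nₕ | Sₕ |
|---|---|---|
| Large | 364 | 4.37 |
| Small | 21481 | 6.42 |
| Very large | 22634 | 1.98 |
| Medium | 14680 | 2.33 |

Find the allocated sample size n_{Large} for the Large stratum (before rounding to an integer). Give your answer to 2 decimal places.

12.68

Neyman allocation: nₕ = n·NₕSₕ / Σⱼ NⱼSⱼ.
Σ NⱼSⱼ = 364·4.37 + 21481·6.42 + 22634·1.98 + 14680·2.33 = 218518.42.
n_{Large} = 1742·364·4.37 / 218518.42 = 12.68.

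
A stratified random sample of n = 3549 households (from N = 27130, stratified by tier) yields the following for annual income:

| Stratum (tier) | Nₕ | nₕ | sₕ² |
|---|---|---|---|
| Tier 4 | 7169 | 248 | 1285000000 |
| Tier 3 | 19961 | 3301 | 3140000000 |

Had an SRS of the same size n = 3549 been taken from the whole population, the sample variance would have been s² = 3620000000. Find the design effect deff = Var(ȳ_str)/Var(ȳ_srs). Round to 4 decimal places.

0.8787

Var(ȳ_str) = Σ Wₕ²(1−fₕ)sₕ²/nₕ with Wₕ = Nₕ/27130:
  Tier 4: (7169/27130)²·(1−248/7169)·1285000000/248 = 349284.48
  Tier 3: (19961/27130)²·(1−3301/19961)·3140000000/3301 = 429775.67
  → Var(ȳ_str) = 779060.15.
Var(ȳ_srs) = (1 − 3549/27130)·3620000000/3549 = 886574.01.
deff = 779060.15 / 886574.01 = 0.8787.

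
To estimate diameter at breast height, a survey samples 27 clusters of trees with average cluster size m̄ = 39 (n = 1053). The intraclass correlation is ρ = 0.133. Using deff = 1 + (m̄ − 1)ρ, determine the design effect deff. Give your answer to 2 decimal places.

deff = 1 + (39 − 1)·0.133 = 1 + 5.054 = 6.054.

6.05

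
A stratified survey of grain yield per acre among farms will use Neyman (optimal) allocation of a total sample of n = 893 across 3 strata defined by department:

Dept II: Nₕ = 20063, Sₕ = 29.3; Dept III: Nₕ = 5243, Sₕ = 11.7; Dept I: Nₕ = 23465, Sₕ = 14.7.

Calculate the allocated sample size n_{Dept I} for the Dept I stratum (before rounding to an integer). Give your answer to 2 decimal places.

Neyman allocation: nₕ = n·NₕSₕ / Σⱼ NⱼSⱼ.
Σ NⱼSⱼ = 20063·29.3 + 5243·11.7 + 23465·14.7 = 994124.5.
n_{Dept I} = 893·23465·14.7 / 994124.5 = 309.85.

309.85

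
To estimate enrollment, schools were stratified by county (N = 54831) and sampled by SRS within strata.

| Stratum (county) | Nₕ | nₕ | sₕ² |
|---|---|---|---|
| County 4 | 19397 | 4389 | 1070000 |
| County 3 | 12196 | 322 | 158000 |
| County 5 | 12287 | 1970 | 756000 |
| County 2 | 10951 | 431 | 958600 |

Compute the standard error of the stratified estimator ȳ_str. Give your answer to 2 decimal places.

Var(ȳ_str) = Σₕ Wₕ²(1 − fₕ)sₕ²/nₕ with Wₕ = Nₕ/N, N = 54831.
County 4: Wₕ = 0.35375973; term = 0.35375973²·(1 − 0.22627210)·1070000/4389 = 23.606046.
County 3: Wₕ = 0.22242892; term = 0.22242892²·(1 − 0.02640210)·158000/322 = 23.635421.
County 5: Wₕ = 0.22408856; term = 0.22408856²·(1 − 0.16033206)·756000/1970 = 16.180894.
County 2: Wₕ = 0.19972278; term = 0.19972278²·(1 − 0.03935714)·958600/431 = 85.227027.
Sum = 148.64939.
SE = √(148.64939) = 12.19.

12.19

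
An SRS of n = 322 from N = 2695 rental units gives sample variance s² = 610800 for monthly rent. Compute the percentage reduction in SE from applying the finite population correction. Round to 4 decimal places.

6.1640

f = n/N = 322/2695 = 0.11948052.
SE_no-fpc = √(s²/n) = 43.553351; SE_fpc = √((1−f)s²/n) = 40.868723.
Ratio = √(1−f) = 0.93836000. Reduction = 100·(1 − 0.93836000) = 6.1640%.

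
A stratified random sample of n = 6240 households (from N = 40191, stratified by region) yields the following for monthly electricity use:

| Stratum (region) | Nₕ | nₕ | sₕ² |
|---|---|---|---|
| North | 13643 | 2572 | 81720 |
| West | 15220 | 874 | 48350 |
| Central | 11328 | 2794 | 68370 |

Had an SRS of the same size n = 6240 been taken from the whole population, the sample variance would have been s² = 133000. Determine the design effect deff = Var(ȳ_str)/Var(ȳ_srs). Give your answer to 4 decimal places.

0.6617

Var(ȳ_str) = Σ Wₕ²(1−fₕ)sₕ²/nₕ with Wₕ = Nₕ/40191:
  North: (13643/40191)²·(1−2572/13643)·81720/2572 = 2.9709579
  West: (15220/40191)²·(1−874/15220)·48350/874 = 7.4777837
  Central: (11328/40191)²·(1−2794/11328)·68370/2794 = 1.4644934
  → Var(ȳ_str) = 11.913235.
Var(ȳ_srs) = (1 − 6240/40191)·133000/6240 = 18.004904.
deff = 11.913235 / 18.004904 = 0.6617.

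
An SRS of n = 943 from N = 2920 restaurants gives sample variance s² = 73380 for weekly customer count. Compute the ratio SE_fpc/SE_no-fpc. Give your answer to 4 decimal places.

f = n/N = 943/2920 = 0.32294521.
SE_no-fpc = √(s²/n) = 8.8213084; SE_fpc = √((1−f)s²/n) = 7.2584672.
Ratio = √(1−f) = 0.82283339.

0.8228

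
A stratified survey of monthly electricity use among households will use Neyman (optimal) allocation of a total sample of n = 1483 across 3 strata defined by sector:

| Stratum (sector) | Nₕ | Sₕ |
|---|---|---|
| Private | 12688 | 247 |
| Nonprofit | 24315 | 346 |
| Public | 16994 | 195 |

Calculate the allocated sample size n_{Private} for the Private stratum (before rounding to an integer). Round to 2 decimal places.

Neyman allocation: nₕ = n·NₕSₕ / Σⱼ NⱼSⱼ.
Σ NⱼSⱼ = 12688·247 + 24315·346 + 16994·195 = 1.4860756 × 10^7.
n_{Private} = 1483·12688·247 / (1.4860756 × 10^7) = 312.74.

312.74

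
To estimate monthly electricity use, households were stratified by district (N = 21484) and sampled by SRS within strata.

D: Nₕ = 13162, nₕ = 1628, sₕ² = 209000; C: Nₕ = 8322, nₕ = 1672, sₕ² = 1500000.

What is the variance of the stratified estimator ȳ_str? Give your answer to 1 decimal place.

149.8

Var(ȳ_str) = Σₕ Wₕ²(1 − fₕ)sₕ²/nₕ with Wₕ = Nₕ/N, N = 21484.
D: Wₕ = 0.61264197; term = 0.61264197²·(1 − 0.12368941)·209000/1628 = 42.224395.
C: Wₕ = 0.38735803; term = 0.38735803²·(1 − 0.20091324)·1500000/1672 = 107.56576.
Sum = 149.79016.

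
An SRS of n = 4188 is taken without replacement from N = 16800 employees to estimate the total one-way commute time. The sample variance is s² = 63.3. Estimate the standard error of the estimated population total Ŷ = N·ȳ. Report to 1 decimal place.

Var(Ŷ) = N²·Var(ȳ) = N²·(1 − n/N)·s²/n.
f = 4188/16800 = 0.24928571; Var(ȳ) = 0.75071429·63.3/4188 = 0.011346756.
Var(Ŷ) = 16800² · 0.011346756 = 3.2025084 × 10^6.
SE(Ŷ) = √(3.2025084 × 10^6) = 1789.6.

1789.6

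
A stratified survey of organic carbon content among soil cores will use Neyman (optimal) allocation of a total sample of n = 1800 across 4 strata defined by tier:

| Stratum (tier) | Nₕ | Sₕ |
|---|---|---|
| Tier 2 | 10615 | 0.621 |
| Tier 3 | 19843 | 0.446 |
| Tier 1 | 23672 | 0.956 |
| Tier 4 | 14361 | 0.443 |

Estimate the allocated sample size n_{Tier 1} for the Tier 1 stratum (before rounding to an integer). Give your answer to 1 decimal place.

916.7

Neyman allocation: nₕ = n·NₕSₕ / Σⱼ NⱼSⱼ.
Σ NⱼSⱼ = 10615·0.621 + 19843·0.446 + 23672·0.956 + 14361·0.443 = 44434.248.
n_{Tier 1} = 1800·23672·0.956 / 44434.248 = 916.7.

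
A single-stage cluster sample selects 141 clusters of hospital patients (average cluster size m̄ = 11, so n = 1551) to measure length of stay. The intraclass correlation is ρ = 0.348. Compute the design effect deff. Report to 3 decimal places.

4.480

deff = 1 + (11 − 1)·0.348 = 1 + 3.48 = 4.48.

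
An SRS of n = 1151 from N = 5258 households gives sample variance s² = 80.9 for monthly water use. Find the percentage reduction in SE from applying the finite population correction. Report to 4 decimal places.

f = n/N = 1151/5258 = 0.21890453.
SE_no-fpc = √(s²/n) = 0.2651164; SE_fpc = √((1−f)s²/n) = 0.23430883.
Ratio = √(1−f) = 0.88379606. Reduction = 100·(1 − 0.88379606) = 11.6204%.

11.6204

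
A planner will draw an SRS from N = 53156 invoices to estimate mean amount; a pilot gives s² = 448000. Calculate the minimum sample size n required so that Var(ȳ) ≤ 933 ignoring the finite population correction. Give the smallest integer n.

Without fpc, n₀ = s²/D = 448000/933 = 480.1715.
Rounding up, n = 481.

481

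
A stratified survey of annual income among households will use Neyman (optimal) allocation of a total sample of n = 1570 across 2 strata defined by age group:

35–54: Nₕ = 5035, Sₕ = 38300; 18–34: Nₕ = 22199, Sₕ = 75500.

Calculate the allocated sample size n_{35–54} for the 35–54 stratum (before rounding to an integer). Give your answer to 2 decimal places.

Neyman allocation: nₕ = n·NₕSₕ / Σⱼ NⱼSⱼ.
Σ NⱼSⱼ = 5035·38300 + 22199·75500 = 1.868865 × 10^9.
n_{35–54} = 1570·5035·38300 / (1.868865 × 10^9) = 162.00.

162.00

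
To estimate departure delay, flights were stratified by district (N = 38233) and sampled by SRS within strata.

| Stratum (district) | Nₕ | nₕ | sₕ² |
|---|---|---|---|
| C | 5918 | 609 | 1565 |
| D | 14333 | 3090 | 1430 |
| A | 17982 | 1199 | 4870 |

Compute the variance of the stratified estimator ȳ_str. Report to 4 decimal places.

Var(ȳ_str) = Σₕ Wₕ²(1 − fₕ)sₕ²/nₕ with Wₕ = Nₕ/N, N = 38233.
C: Wₕ = 0.15478775; term = 0.15478775²·(1 − 0.10290639)·1565/609 = 0.055234189.
D: Wₕ = 0.37488557; term = 0.37488557²·(1 − 0.21558641)·1430/3090 = 0.051017611.
A: Wₕ = 0.47032668; term = 0.47032668²·(1 − 0.06667779)·4870/1199 = 0.83857249.
Sum = 0.94482429.

0.9448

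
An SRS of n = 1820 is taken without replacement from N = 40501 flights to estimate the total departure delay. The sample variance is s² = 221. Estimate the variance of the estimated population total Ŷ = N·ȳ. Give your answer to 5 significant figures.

Var(Ŷ) = N²·Var(ȳ) = N²·(1 − n/N)·s²/n.
f = 1820/40501 = 0.04493716; Var(ȳ) = 0.95506284·221/1820 = 0.11597192.
Var(Ŷ) = 40501² · 0.11597192 = 1.9023234 × 10^8.

1.9023 × 10^8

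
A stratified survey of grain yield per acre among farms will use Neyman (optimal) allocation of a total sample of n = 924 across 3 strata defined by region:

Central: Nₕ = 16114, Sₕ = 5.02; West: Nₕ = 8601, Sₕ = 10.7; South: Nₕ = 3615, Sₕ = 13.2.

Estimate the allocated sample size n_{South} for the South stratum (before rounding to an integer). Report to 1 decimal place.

Neyman allocation: nₕ = n·NₕSₕ / Σⱼ NⱼSⱼ.
Σ NⱼSⱼ = 16114·5.02 + 8601·10.7 + 3615·13.2 = 220640.98.
n_{South} = 924·3615·13.2 / 220640.98 = 199.8.

199.8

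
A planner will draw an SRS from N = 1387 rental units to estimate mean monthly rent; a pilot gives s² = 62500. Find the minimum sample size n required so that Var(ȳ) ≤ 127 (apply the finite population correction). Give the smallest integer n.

Without fpc, n₀ = s²/D = 62500/127 = 492.1260.
With fpc, (1 − n/N)·s²/n ≤ D requires n ≥ n₀/(1 + n₀/N) = 492.1260/(1 + 492.1260/1387) = 363.2427.
Rounding up, n = 364.

364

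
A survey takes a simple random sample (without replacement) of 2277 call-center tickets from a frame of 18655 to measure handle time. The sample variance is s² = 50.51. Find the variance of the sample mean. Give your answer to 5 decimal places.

Under SRS without replacement, Var(ȳ) = (1 − f)·s²/n with f = n/N = 2277/18655 = 0.12205843.
Var(ȳ) = (1 − 0.12205843)·50.51/2277 = 0.87794157·0.022182697 = 0.019475111.

0.01948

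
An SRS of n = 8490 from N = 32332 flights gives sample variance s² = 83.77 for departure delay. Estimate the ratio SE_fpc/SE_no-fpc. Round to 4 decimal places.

f = n/N = 8490/32332 = 0.26258815.
SE_no-fpc = √(s²/n) = 0.099332282; SE_fpc = √((1−f)s²/n) = 0.0852993.
Ratio = √(1−f) = 0.85872688.

0.8587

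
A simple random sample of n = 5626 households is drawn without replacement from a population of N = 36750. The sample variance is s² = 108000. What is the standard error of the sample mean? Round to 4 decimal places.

Under SRS without replacement, Var(ȳ) = (1 − f)·s²/n with f = n/N = 5626/36750 = 0.15308844.
Var(ȳ) = (1 − 0.15308844)·108000/5626 = 0.84691156·19.196587 = 16.257812.
SE(ȳ) = √(16.257812) = 4.0321.

4.0321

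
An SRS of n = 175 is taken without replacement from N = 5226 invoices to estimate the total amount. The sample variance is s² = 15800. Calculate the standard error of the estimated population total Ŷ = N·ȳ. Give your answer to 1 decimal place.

Var(Ŷ) = N²·Var(ȳ) = N²·(1 − n/N)·s²/n.
f = 175/5226 = 0.03348641; Var(ȳ) = 0.96651359·15800/175 = 87.262369.
Var(Ŷ) = 5226² · 87.262369 = 2.3832292 × 10^9.
SE(Ŷ) = √(2.3832292 × 10^9) = 48818.3.

48818.3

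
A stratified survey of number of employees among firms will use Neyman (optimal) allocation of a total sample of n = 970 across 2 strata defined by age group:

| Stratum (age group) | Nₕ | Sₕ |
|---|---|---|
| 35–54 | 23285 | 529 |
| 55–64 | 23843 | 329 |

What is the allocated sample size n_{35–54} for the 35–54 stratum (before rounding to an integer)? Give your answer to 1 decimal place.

592.6

Neyman allocation: nₕ = n·NₕSₕ / Σⱼ NⱼSⱼ.
Σ NⱼSⱼ = 23285·529 + 23843·329 = 2.0162112 × 10^7.
n_{35–54} = 970·23285·529 / (2.0162112 × 10^7) = 592.6.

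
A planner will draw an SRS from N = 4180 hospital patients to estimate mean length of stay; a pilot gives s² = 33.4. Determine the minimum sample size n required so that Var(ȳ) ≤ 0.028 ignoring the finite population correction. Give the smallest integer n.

Without fpc, n₀ = s²/D = 33.4/0.028 = 1192.8571.
Rounding up, n = 1193.

1193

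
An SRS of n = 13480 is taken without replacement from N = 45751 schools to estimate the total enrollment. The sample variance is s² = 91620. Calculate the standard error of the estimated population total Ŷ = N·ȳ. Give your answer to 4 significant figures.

100200

Var(Ŷ) = N²·Var(ȳ) = N²·(1 − n/N)·s²/n.
f = 13480/45751 = 0.29463837; Var(ȳ) = 0.70536163·91620/13480 = 4.7941567.
Var(Ŷ) = 45751² · 4.7941567 = 1.0034908 × 10^10.
SE(Ŷ) = √(1.0034908 × 10^10) = 100200.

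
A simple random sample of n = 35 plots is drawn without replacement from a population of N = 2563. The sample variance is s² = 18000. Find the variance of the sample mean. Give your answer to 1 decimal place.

Under SRS without replacement, Var(ȳ) = (1 − f)·s²/n with f = n/N = 35/2563 = 0.01365587.
Var(ȳ) = (1 − 0.01365587)·18000/35 = 0.98634413·514.28571 = 507.26269.

507.3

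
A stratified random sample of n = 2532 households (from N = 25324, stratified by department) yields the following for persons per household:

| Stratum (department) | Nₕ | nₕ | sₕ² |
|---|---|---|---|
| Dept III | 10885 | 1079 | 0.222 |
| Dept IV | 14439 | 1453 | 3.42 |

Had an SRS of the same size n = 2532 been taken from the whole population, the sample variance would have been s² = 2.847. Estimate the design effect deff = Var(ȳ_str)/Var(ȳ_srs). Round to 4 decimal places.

0.7139

Var(ȳ_str) = Σ Wₕ²(1−fₕ)sₕ²/nₕ with Wₕ = Nₕ/25324:
  Dept III: (10885/25324)²·(1−1079/10885)·0.222/1079 = 3.4244217 × 10^-5
  Dept IV: (14439/25324)²·(1−1453/14439)·3.42/1453 = 6.8819006 × 10^-4
  → Var(ȳ_str) = 7.2243428 × 10^-4.
Var(ȳ_srs) = (1 − 2532/25324)·2.847/2532 = 0.0010119846.
deff = (7.2243428 × 10^-4) / 0.0010119846 = 0.7139.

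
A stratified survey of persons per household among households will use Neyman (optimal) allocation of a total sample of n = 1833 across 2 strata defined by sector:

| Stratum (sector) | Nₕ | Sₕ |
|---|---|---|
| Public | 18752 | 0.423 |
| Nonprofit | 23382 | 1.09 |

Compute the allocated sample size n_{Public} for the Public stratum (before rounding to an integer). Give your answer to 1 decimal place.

435.1

Neyman allocation: nₕ = n·NₕSₕ / Σⱼ NⱼSⱼ.
Σ NⱼSⱼ = 18752·0.423 + 23382·1.09 = 33418.476.
n_{Public} = 1833·18752·0.423 / 33418.476 = 435.1.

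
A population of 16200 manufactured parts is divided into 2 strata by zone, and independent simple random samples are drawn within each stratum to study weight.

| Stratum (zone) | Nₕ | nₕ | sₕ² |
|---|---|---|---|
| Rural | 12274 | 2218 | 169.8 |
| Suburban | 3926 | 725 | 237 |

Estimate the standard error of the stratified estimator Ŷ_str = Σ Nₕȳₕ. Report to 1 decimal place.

3682.0

Var(Ŷ_str) = Σₕ Nₕ²(1 − fₕ)sₕ²/nₕ.
Rural: 12274²·(1 − 2218/12274)·169.8/2218 = 9.4490365 × 10^6.
Suburban: 3926²·(1 − 725/3926)·237/725 = 4.1081502 × 10^6.
Sum = 1.3557187 × 10^7.
SE = √(1.3557187 × 10^7) = 3682.0.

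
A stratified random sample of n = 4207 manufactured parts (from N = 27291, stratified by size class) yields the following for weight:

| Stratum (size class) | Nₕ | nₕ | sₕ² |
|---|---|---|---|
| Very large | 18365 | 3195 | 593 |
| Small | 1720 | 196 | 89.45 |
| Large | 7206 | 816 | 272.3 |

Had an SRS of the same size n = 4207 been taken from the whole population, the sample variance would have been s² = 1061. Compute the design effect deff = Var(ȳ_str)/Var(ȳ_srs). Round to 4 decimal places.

0.4297

Var(ȳ_str) = Σ Wₕ²(1−fₕ)sₕ²/nₕ with Wₕ = Nₕ/27291:
  Very large: (18365/27291)²·(1−3195/18365)·593/3195 = 0.069425888
  Small: (1720/27291)²·(1−196/1720)·89.45/196 = 0.0016061969
  Large: (7206/27291)²·(1−816/7206)·272.3/816 = 0.020630687
  → Var(ȳ_str) = 0.091662772.
Var(ȳ_srs) = (1 − 4207/27291)·1061/4207 = 0.21332143.
deff = 0.091662772 / 0.21332143 = 0.4297.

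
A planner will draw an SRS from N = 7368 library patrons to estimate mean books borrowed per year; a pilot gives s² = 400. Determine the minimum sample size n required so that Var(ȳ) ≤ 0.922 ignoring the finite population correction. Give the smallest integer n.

434

Without fpc, n₀ = s²/D = 400/0.922 = 433.8395.
Rounding up, n = 434.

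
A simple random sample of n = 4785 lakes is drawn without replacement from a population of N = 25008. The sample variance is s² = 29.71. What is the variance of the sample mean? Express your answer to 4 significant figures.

0.005021

Under SRS without replacement, Var(ȳ) = (1 − f)·s²/n with f = n/N = 4785/25008 = 0.19133877.
Var(ȳ) = (1 − 0.19133877)·29.71/4785 = 0.80866123·0.0062089864 = 0.0050209666.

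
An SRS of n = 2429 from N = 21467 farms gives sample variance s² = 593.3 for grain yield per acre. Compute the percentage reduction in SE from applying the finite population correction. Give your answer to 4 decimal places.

f = n/N = 2429/21467 = 0.11315042.
SE_no-fpc = √(s²/n) = 0.49422353; SE_fpc = √((1−f)s²/n) = 0.4654236.
Ratio = √(1−f) = 0.94172692. Reduction = 100·(1 − 0.94172692) = 5.8273%.

5.8273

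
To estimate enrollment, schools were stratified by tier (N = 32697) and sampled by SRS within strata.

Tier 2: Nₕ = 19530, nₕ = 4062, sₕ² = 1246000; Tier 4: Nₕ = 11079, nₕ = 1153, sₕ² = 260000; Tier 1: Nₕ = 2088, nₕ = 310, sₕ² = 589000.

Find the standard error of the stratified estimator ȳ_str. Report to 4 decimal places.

Var(ȳ_str) = Σₕ Wₕ²(1 − fₕ)sₕ²/nₕ with Wₕ = Nₕ/N, N = 32697.
Tier 2: Wₕ = 0.59730250; term = 0.59730250²·(1 − 0.20798771)·1246000/4062 = 86.675971.
Tier 4: Wₕ = 0.33883843; term = 0.33883843²·(1 − 0.10407076)·260000/1153 = 23.195464.
Tier 1: Wₕ = 0.06385907; term = 0.06385907²·(1 − 0.14846743)·589000/310 = 6.5978135.
Sum = 116.46925.
SE = √(116.46925) = 10.7921.

10.7921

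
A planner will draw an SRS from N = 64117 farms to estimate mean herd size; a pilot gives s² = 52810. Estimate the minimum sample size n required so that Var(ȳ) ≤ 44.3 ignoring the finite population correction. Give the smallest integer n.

1193

Without fpc, n₀ = s²/D = 52810/44.3 = 1192.0993.
Rounding up, n = 1193.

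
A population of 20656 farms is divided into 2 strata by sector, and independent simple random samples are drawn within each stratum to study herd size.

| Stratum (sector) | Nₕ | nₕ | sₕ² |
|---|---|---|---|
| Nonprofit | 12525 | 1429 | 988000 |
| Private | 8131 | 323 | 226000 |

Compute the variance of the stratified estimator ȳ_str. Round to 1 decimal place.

329.3

Var(ȳ_str) = Σₕ Wₕ²(1 − fₕ)sₕ²/nₕ with Wₕ = Nₕ/N, N = 20656.
Nonprofit: Wₕ = 0.60636135; term = 0.60636135²·(1 − 0.11409182)·988000/1429 = 225.20418.
Private: Wₕ = 0.39363865; term = 0.39363865²·(1 − 0.03972451)·226000/323 = 104.11115.
Sum = 329.31533.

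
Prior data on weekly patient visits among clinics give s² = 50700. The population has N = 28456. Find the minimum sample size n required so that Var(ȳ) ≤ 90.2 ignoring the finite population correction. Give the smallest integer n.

Without fpc, n₀ = s²/D = 50700/90.2 = 562.0843.
Rounding up, n = 563.

563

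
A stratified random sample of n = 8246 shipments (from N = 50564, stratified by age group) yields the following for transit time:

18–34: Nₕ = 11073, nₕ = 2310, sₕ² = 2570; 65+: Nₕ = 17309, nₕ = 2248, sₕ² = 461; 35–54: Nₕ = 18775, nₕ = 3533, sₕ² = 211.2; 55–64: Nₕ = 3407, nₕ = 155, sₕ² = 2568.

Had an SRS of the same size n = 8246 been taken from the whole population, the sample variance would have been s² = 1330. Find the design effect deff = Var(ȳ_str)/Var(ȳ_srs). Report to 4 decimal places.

1.0491

Var(ȳ_str) = Σ Wₕ²(1−fₕ)sₕ²/nₕ with Wₕ = Nₕ/50564:
  18–34: (11073/50564)²·(1−2310/11073)·2570/2310 = 0.042223712
  65+: (17309/50564)²·(1−2248/17309)·461/2248 = 0.020909688
  35–54: (18775/50564)²·(1−3533/18775)·211.2/3533 = 0.0066909739
  55–64: (3407/50564)²·(1−155/3407)·2568/155 = 0.071796479
  → Var(ȳ_str) = 0.14162085.
Var(ȳ_srs) = (1 − 8246/50564)·1330/8246 = 0.13498702.
deff = 0.14162085 / 0.13498702 = 1.0491.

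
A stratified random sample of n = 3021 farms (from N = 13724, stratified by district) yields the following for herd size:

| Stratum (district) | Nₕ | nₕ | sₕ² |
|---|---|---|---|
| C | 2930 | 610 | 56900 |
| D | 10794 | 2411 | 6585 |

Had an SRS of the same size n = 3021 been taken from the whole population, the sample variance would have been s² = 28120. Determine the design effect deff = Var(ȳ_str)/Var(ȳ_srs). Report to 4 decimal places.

Var(ȳ_str) = Σ Wₕ²(1−fₕ)sₕ²/nₕ with Wₕ = Nₕ/13724:
  C: (2930/13724)²·(1−610/2930)·56900/610 = 3.3664845
  D: (10794/13724)²·(1−2411/10794)·6585/2411 = 1.3121365
  → Var(ȳ_str) = 4.678621.
Var(ȳ_srs) = (1 − 3021/13724)·28120/3021 = 7.2592108.
deff = 4.678621 / 7.2592108 = 0.6445.

0.6445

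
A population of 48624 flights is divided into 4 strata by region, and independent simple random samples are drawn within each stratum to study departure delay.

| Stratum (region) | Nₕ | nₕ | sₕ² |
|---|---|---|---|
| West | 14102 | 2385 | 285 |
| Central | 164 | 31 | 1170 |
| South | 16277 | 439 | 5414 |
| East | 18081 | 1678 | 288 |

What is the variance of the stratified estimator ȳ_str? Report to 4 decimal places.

Var(ȳ_str) = Σₕ Wₕ²(1 − fₕ)sₕ²/nₕ with Wₕ = Nₕ/N, N = 48624.
West: Wₕ = 0.29002139; term = 0.29002139²·(1 − 0.16912495)·285/2385 = 0.0083512647.
Central: Wₕ = 0.00337282; term = 0.00337282²·(1 − 0.18902439)·1170/31 = 3.481916 × 10^-4.
South: Wₕ = 0.33475239; term = 0.33475239²·(1 − 0.02697057)·5414/439 = 1.3447051.
East: Wₕ = 0.37185341; term = 0.37185341²·(1 − 0.09280460)·288/1678 = 0.021530043.
Sum = 1.3749346.

1.3749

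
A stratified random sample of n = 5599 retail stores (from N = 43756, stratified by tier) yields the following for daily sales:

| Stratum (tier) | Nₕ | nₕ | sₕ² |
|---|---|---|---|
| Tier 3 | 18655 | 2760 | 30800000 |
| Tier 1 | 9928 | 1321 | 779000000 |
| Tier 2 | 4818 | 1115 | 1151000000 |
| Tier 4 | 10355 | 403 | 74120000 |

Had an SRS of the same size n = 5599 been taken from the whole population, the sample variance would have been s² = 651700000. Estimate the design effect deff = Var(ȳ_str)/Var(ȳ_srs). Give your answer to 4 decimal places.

0.4686

Var(ȳ_str) = Σ Wₕ²(1−fₕ)sₕ²/nₕ with Wₕ = Nₕ/43756:
  Tier 3: (18655/43756)²·(1−2760/18655)·30800000/2760 = 1728.3122
  Tier 1: (9928/43756)²·(1−1321/9928)·779000000/1321 = 26319.218
  Tier 2: (4818/43756)²·(1−1115/4818)·1151000000/1115 = 9619.3502
  Tier 4: (10355/43756)²·(1−403/10355)·74120000/403 = 9899.5535
  → Var(ȳ_str) = 47566.434.
Var(ȳ_srs) = (1 − 5599/43756)·651700000/5599 = 101501.83.
deff = 47566.434 / 101501.83 = 0.4686.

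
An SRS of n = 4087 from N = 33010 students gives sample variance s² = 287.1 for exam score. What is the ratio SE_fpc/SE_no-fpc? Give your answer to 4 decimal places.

0.9360

f = n/N = 4087/33010 = 0.12381097.
SE_no-fpc = √(s²/n) = 0.26504174; SE_fpc = √((1−f)s²/n) = 0.24809224.
Ratio = √(1−f) = 0.93604970.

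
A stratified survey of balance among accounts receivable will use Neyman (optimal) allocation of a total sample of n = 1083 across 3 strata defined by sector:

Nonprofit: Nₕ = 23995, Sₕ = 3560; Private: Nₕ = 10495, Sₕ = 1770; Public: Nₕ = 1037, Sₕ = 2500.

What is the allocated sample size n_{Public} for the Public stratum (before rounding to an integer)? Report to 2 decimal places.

Neyman allocation: nₕ = n·NₕSₕ / Σⱼ NⱼSⱼ.
Σ NⱼSⱼ = 23995·3560 + 10495·1770 + 1037·2500 = 1.0659085 × 10^8.
n_{Public} = 1083·1037·2500 / (1.0659085 × 10^8) = 26.34.

26.34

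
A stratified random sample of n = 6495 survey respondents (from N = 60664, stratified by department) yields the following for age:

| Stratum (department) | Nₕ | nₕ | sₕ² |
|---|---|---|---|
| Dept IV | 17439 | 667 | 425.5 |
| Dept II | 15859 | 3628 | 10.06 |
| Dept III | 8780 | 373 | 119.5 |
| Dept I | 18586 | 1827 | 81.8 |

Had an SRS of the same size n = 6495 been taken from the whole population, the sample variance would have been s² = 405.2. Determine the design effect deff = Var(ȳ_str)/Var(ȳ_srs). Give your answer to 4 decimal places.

Var(ȳ_str) = Σ Wₕ²(1−fₕ)sₕ²/nₕ with Wₕ = Nₕ/60664:
  Dept IV: (17439/60664)²·(1−667/17439)·425.5/667 = 0.050701181
  Dept II: (15859/60664)²·(1−3628/15859)·10.06/3628 = 1.4615254 × 10^-4
  Dept III: (8780/60664)²·(1−373/8780)·119.5/373 = 0.0064258791
  Dept I: (18586/60664)²·(1−1827/18586)·81.8/1827 = 0.0037895418
  → Var(ȳ_str) = 0.061062754.
Var(ȳ_srs) = (1 − 6495/60664)·405.2/6495 = 0.055707037.
deff = 0.061062754 / 0.055707037 = 1.0961.

1.0961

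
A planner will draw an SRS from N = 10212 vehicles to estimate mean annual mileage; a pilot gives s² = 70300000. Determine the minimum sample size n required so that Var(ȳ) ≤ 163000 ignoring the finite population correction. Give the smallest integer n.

432

Without fpc, n₀ = s²/D = 70300000/163000 = 431.2883.
Rounding up, n = 432.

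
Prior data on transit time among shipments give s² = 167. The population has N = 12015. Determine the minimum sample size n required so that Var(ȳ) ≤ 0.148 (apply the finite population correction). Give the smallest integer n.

Without fpc, n₀ = s²/D = 167/0.148 = 1128.3784.
With fpc, (1 − n/N)·s²/n ≤ D requires n ≥ n₀/(1 + n₀/N) = 1128.3784/(1 + 1128.3784/12015) = 1031.5055.
Rounding up, n = 1032.

1032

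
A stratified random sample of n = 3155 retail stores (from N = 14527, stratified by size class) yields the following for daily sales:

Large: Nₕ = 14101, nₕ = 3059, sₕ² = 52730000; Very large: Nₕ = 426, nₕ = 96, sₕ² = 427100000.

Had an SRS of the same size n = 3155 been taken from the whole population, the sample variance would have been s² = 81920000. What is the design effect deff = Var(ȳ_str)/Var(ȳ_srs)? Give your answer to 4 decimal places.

Var(ȳ_str) = Σ Wₕ²(1−fₕ)sₕ²/nₕ with Wₕ = Nₕ/14527:
  Large: (14101/14527)²·(1−3059/14101)·52730000/3059 = 12718.154
  Very large: (426/14527)²·(1−96/426)·427100000/96 = 2963.6711
  → Var(ȳ_str) = 15681.825.
Var(ȳ_srs) = (1 − 3155/14527)·81920000/3155 = 20325.98.
deff = 15681.825 / 20325.98 = 0.7715.

0.7715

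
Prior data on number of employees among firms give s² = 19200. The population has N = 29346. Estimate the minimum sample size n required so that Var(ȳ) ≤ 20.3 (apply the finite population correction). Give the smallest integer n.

Without fpc, n₀ = s²/D = 19200/20.3 = 945.8128.
With fpc, (1 − n/N)·s²/n ≤ D requires n ≥ n₀/(1 + n₀/N) = 945.8128/(1 + 945.8128/29346) = 916.2813.
Rounding up, n = 917.

917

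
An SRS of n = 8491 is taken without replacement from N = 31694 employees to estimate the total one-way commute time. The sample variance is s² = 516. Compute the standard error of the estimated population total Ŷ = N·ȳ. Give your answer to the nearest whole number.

6685

Var(Ŷ) = N²·Var(ȳ) = N²·(1 − n/N)·s²/n.
f = 8491/31694 = 0.26790560; Var(ȳ) = 0.73209440·516/8491 = 0.044489543.
Var(Ŷ) = 31694² · 0.044489543 = 4.4690175 × 10^7.
SE(Ŷ) = √(4.4690175 × 10^7) = 6685.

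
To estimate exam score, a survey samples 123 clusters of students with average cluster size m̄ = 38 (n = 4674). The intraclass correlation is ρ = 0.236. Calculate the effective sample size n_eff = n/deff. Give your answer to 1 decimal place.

deff = 1 + (38 − 1)·0.236 = 1 + 8.732 = 9.732.
n_eff = 4674 / 9.732 = 480.3.

480.3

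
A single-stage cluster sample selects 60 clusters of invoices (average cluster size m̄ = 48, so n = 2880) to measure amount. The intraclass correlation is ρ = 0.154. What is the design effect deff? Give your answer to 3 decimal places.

deff = 1 + (48 − 1)·0.154 = 1 + 7.238 = 8.238.

8.238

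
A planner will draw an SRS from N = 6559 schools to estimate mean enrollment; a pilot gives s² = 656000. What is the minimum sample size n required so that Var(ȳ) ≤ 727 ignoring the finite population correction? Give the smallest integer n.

Without fpc, n₀ = s²/D = 656000/727 = 902.3384.
Rounding up, n = 903.

903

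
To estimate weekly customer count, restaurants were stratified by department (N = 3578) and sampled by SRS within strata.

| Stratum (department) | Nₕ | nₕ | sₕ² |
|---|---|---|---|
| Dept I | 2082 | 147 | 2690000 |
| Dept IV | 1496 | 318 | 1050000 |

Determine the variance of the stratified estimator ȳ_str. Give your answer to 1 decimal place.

Var(ȳ_str) = Σₕ Wₕ²(1 − fₕ)sₕ²/nₕ with Wₕ = Nₕ/N, N = 3578.
Dept I: Wₕ = 0.58188932; term = 0.58188932²·(1 − 0.07060519)·2690000/147 = 5758.5875.
Dept IV: Wₕ = 0.41811068; term = 0.41811068²·(1 − 0.21256684)·1050000/318 = 454.52564.
Sum = 6213.1131.

6213.1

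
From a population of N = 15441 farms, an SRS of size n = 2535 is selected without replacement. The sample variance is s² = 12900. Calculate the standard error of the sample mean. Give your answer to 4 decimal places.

Under SRS without replacement, Var(ȳ) = (1 − f)·s²/n with f = n/N = 2535/15441 = 0.16417330.
Var(ȳ) = (1 − 0.16417330)·12900/2535 = 0.83582670·5.0887574 = 4.2533193.
SE(ȳ) = √(4.2533193) = 2.0624.

2.0624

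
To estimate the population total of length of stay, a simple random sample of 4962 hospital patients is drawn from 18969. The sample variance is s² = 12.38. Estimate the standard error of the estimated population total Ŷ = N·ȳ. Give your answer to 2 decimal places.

814.19

Var(Ŷ) = N²·Var(ȳ) = N²·(1 − n/N)·s²/n.
f = 4962/18969 = 0.26158469; Var(ȳ) = 0.73841531·12.38/4962 = 0.0018423179.
Var(Ŷ) = 18969² · 0.0018423179 = 662908.28.
SE(Ŷ) = √(662908.28) = 814.19.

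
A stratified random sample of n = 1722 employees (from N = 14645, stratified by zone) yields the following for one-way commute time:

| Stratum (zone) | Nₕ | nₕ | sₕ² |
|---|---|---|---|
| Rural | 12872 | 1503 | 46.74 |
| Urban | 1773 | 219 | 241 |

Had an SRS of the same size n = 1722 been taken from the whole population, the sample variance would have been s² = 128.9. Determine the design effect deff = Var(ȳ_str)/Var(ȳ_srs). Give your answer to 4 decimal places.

0.5353

Var(ȳ_str) = Σ Wₕ²(1−fₕ)sₕ²/nₕ with Wₕ = Nₕ/14645:
  Rural: (12872/14645)²·(1−1503/12872)·46.74/1503 = 0.021218724
  Urban: (1773/14645)²·(1−219/1773)·241/219 = 0.014136892
  → Var(ȳ_str) = 0.035355616.
Var(ȳ_srs) = (1 − 1722/14645)·128.9/1722 = 0.066053181.
deff = 0.035355616 / 0.066053181 = 0.5353.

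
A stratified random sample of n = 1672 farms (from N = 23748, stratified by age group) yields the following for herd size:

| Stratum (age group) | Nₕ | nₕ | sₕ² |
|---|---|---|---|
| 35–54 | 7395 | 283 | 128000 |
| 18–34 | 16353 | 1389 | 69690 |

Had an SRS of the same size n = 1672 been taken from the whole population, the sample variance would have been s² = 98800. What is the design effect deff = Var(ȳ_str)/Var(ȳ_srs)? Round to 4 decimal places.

1.1642

Var(ȳ_str) = Σ Wₕ²(1−fₕ)sₕ²/nₕ with Wₕ = Nₕ/23748:
  35–54: (7395/23748)²·(1−283/7395)·128000/283 = 42.179301
  18–34: (16353/23748)²·(1−1389/16353)·69690/1389 = 21.770042
  → Var(ȳ_str) = 63.949343.
Var(ȳ_srs) = (1 − 1672/23748)·98800/1672 = 54.930559.
deff = 63.949343 / 54.930559 = 1.1642.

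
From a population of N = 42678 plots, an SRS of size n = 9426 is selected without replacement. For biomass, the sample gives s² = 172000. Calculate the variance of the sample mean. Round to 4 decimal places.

14.2172

Under SRS without replacement, Var(ȳ) = (1 − f)·s²/n with f = n/N = 9426/42678 = 0.22086321.
Var(ȳ) = (1 − 0.22086321)·172000/9426 = 0.77913679·18.247401 = 14.217221.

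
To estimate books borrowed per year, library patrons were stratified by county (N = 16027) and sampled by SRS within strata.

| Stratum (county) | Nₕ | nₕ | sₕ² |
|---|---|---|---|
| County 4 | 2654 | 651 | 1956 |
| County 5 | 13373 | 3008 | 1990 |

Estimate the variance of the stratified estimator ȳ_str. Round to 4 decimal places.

Var(ȳ_str) = Σₕ Wₕ²(1 − fₕ)sₕ²/nₕ with Wₕ = Nₕ/N, N = 16027.
County 4: Wₕ = 0.16559556; term = 0.16559556²·(1 − 0.24529013)·1956/651 = 0.062182082.
County 5: Wₕ = 0.83440444; term = 0.83440444²·(1 − 0.22493083)·1990/3008 = 0.35700058.
Sum = 0.41918266.

0.4192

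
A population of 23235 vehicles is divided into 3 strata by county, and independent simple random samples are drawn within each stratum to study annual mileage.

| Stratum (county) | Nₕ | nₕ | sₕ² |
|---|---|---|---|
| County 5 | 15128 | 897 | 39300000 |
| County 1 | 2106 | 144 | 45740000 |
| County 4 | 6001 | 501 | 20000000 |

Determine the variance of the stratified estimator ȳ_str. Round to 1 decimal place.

Var(ȳ_str) = Σₕ Wₕ²(1 − fₕ)sₕ²/nₕ with Wₕ = Nₕ/N, N = 23235.
County 5: Wₕ = 0.65108672; term = 0.65108672²·(1 − 0.05929402)·39300000/897 = 17471.56.
County 1: Wₕ = 0.09063912; term = 0.09063912²·(1 − 0.06837607)·45740000/144 = 2431.116.
County 4: Wₕ = 0.25827416; term = 0.25827416²·(1 − 0.08348609)·20000000/501 = 2440.581.
Sum = 22343.257.

22343.3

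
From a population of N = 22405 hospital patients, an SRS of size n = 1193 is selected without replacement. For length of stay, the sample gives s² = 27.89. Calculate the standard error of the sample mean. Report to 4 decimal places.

0.1488

Under SRS without replacement, Var(ȳ) = (1 − f)·s²/n with f = n/N = 1193/22405 = 0.05324704.
Var(ȳ) = (1 − 0.05324704)·27.89/1193 = 0.94675296·0.023378039 = 0.022133227.
SE(ȳ) = √(0.022133227) = 0.1488.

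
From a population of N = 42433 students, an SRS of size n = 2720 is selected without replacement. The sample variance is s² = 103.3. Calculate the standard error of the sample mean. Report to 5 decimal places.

0.18853

Under SRS without replacement, Var(ȳ) = (1 − f)·s²/n with f = n/N = 2720/42433 = 0.06410105.
Var(ȳ) = (1 − 0.06410105)·103.3/2720 = 0.93589895·0.037977941 = 0.035543515.
SE(ȳ) = √(0.035543515) = 0.18853.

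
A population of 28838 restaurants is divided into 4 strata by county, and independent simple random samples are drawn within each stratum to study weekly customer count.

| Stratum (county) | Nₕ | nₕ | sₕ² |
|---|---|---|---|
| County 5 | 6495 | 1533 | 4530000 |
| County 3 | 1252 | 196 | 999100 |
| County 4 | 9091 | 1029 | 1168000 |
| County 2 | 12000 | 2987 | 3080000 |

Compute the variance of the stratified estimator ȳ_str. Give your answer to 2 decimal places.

Var(ȳ_str) = Σₕ Wₕ²(1 − fₕ)sₕ²/nₕ with Wₕ = Nₕ/N, N = 28838.
County 5: Wₕ = 0.22522366; term = 0.22522366²·(1 − 0.23602771)·4530000/1533 = 114.51482.
County 3: Wₕ = 0.04341494; term = 0.04341494²·(1 − 0.15654952)·999100/196 = 8.10384.
County 4: Wₕ = 0.31524378; term = 0.31524378²·(1 − 0.11318887)·1168000/1029 = 100.03492.
County 2: Wₕ = 0.41611762; term = 0.41611762²·(1 − 0.24891667)·3080000/2987 = 134.10218.
Sum = 356.75576.

356.76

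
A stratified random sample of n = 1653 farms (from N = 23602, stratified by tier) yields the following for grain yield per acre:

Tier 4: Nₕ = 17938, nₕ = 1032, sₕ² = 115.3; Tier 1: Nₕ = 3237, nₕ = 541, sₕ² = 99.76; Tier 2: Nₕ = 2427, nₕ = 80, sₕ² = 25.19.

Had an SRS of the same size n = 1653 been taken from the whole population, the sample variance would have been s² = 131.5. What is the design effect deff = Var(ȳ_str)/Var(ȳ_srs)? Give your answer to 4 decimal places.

Var(ȳ_str) = Σ Wₕ²(1−fₕ)sₕ²/nₕ with Wₕ = Nₕ/23602:
  Tier 4: (17938/23602)²·(1−1032/17938)·115.3/1032 = 0.060822866
  Tier 1: (3237/23602)²·(1−541/3237)·99.76/541 = 0.0028888444
  Tier 2: (2427/23602)²·(1−80/2427)·25.19/80 = 0.0032197595
  → Var(ȳ_str) = 0.06693147.
Var(ȳ_srs) = (1 − 1653/23602)·131.5/1653 = 0.073980767.
deff = 0.06693147 / 0.073980767 = 0.9047.

0.9047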